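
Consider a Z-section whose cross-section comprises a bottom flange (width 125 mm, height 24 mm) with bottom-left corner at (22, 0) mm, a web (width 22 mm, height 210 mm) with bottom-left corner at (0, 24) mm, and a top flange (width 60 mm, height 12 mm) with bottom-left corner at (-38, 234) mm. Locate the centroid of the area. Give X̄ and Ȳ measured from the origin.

X̄ = 35.80 mm, Ȳ = 96.50 mm

Part | A | x̄ᵢ | ȳᵢ | A·x̄ᵢ | A·ȳᵢ
bottom flange | 3000.00 | 84.50 | 12.00 | 253500.00 | 36000.00
web | 4620.00 | 11.00 | 129.00 | 50820.00 | 595980.00
top flange | 720.00 | -8.00 | 240.00 | -5760.00 | 172800.00
Σ | 8340.00 |  |  | 298560.00 | 804780.00
X̄ = 298560.00 / 8340.00 = 35.80 mm
Ȳ = 804780.00 / 8340.00 = 96.50 mm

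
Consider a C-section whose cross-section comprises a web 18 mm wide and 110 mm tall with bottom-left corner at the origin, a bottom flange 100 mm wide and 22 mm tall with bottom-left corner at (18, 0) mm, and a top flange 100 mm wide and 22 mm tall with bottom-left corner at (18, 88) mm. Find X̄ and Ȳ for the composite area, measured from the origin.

X̄ = 49.69 mm, Ȳ = 55.00 mm

web: A = 18 × 110 = 1980.00, centroid at (9.00, 55.00).
bottom flange: A = 100 × 22 = 2200.00, centroid at (68.00, 11.00).
top flange: A = 100 × 22 = 2200.00, centroid at (68.00, 99.00).
ΣA = 6380.00 mm²
ΣAX̄ = (1980.00)(9.00) + (2200.00)(68.00) + (2200.00)(68.00) = 317020.00 mm³
ΣAȲ = (1980.00)(55.00) + (2200.00)(11.00) + (2200.00)(99.00) = 350900.00 mm³
X̄ = 317020.00 / 6380.00 = 49.69 mm
Ȳ = 350900.00 / 6380.00 = 55.00 mm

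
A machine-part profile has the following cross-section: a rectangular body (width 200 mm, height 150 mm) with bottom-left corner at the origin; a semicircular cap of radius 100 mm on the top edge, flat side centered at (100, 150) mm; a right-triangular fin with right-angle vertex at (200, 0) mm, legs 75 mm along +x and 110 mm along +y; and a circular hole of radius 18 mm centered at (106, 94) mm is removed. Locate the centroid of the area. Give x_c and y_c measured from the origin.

x_c = 110.44 mm, y_c = 109.16 mm

rectangular body: A = 200 × 150 = 30000.00, centroid at (100.00, 75.00).
semicircular top: A = ½π·100² = 15707.96, centroid at (100.00, 192.44).
triangular fin: A = ½·75·110 = 4125.00, centroid at (225.00, 36.67).
hole: A = −π·18² = -1017.88, centroid at (106.00, 94.00).
ΣA = 48815.09 mm²
ΣAx_c = (30000.00)(100.00) + (15707.96)(100.00) + (4125.00)(225.00) + (-1017.88)(106.00) = 5391026.47 mm³
ΣAy_c = (30000.00)(75.00) + (15707.96)(192.44) + (4125.00)(36.67) + (-1017.88)(94.00) = 5328430.81 mm³
x_c = 5391026.47 / 48815.09 = 110.44 mm
y_c = 5328430.81 / 48815.09 = 109.16 mm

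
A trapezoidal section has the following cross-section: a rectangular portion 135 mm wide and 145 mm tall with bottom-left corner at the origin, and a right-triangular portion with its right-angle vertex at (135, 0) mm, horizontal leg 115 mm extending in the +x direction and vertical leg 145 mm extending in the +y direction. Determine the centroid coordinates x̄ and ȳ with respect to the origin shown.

rectangular portion: A = 135 × 145 = 19575.00, centroid at (67.50, 72.50).
triangular portion: A = ½·115·145 = 8337.50, centroid at (173.33, 48.33).
ΣA = 27912.50 mm², ΣAx̄ = 2766479.17 mm³, ΣAȳ = 1822166.67 mm³.
x̄ = 2766479.17/27912.50 = 99.11 mm; ȳ = 1822166.67/27912.50 = 65.28 mm.

x̄ = 99.11 mm, ȳ = 65.28 mm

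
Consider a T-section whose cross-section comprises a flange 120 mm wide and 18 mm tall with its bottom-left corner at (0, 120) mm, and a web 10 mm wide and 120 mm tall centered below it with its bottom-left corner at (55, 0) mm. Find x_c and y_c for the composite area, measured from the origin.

web: A = 10 × 120 = 1200.00, centroid at (60.00, 60.00).
flange: A = 120 × 18 = 2160.00, centroid at (60.00, 129.00).
ΣA = 3360.00 mm²
ΣAx_c = (1200.00)(60.00) + (2160.00)(60.00) = 201600.00 mm³
ΣAy_c = (1200.00)(60.00) + (2160.00)(129.00) = 350640.00 mm³
x_c = 201600.00 / 3360.00 = 60.00 mm
y_c = 350640.00 / 3360.00 = 104.36 mm

x_c = 60.00 mm, y_c = 104.36 mm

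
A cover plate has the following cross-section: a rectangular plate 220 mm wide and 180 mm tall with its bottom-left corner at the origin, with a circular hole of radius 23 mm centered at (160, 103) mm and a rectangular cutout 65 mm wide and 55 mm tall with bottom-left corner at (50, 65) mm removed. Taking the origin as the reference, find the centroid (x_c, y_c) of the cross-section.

x_c = 110.44 mm, y_c = 89.11 mm

Part | A | x̄ᵢ | ȳᵢ | A·x̄ᵢ | A·ȳᵢ
plate | 39600.00 | 110.00 | 90.00 | 4356000.00 | 3564000.00
hole 1 | -1661.90 | 160.00 | 103.00 | -265904.40 | -171175.96
hole 2 | -3575.00 | 82.50 | 92.50 | -294937.50 | -330687.50
Σ | 34363.10 |  |  | 3795158.10 | 3062136.54
x_c = 3795158.10 / 34363.10 = 110.44 mm
y_c = 3062136.54 / 34363.10 = 89.11 mm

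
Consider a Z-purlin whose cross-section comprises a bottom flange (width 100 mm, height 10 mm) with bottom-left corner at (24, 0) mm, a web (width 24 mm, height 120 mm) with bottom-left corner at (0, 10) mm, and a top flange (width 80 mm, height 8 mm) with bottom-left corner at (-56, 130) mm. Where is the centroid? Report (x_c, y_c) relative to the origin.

Part | A | x̄ᵢ | ȳᵢ | A·x̄ᵢ | A·ȳᵢ
bottom flange | 1000.00 | 74.00 | 5.00 | 74000.00 | 5000.00
web | 2880.00 | 12.00 | 70.00 | 34560.00 | 201600.00
top flange | 640.00 | -16.00 | 134.00 | -10240.00 | 85760.00
Σ | 4520.00 |  |  | 98320.00 | 292360.00
x_c = 98320.00 / 4520.00 = 21.75 mm
y_c = 292360.00 / 4520.00 = 64.68 mm

x_c = 21.75 mm, y_c = 64.68 mm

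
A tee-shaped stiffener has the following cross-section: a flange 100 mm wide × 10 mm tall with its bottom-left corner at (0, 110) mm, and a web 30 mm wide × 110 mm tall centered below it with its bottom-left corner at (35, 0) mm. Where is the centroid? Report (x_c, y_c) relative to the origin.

web: A = 30 × 110 = 3300.00, centroid at (50.00, 55.00).
flange: A = 100 × 10 = 1000.00, centroid at (50.00, 115.00).
ΣA = 4300.00 mm², ΣAx_c = 215000.00 mm³, ΣAy_c = 296500.00 mm³.
x_c = 215000.00/4300.00 = 50.00 mm; y_c = 296500.00/4300.00 = 68.95 mm.

x_c = 50.00 mm, y_c = 68.95 mm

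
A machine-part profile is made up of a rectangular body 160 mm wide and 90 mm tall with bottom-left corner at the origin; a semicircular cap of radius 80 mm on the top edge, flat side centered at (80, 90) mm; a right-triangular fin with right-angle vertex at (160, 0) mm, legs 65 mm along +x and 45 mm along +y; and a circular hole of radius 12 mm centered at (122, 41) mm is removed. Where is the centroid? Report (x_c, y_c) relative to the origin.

rectangular body: A = 160 × 90 = 14400.00, centroid at (80.00, 45.00).
semicircular top: A = ½π·80² = 10053.10, centroid at (80.00, 123.95).
triangular fin: A = ½·65·45 = 1462.50, centroid at (181.67, 15.00).
hole: A = −π·12² = -452.39, centroid at (122.00, 41.00).
ΣA = 25463.21 mm²
ΣAx_c = (14400.00)(80.00) + (10053.10)(80.00) + (1462.50)(181.67) + (-452.39)(122.00) = 2166743.72 mm³
ΣAy_c = (14400.00)(45.00) + (10053.10)(123.95) + (1462.50)(15.00) + (-452.39)(41.00) = 1897501.55 mm³
x_c = 2166743.72 / 25463.21 = 85.09 mm
y_c = 1897501.55 / 25463.21 = 74.52 mm

x_c = 85.09 mm, y_c = 74.52 mm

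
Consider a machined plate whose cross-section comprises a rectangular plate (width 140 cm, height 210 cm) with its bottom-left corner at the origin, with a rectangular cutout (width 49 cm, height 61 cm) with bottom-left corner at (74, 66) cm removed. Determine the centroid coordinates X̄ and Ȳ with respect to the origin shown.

plate: A = 140 × 210 = 29400.00, centroid at (70.00, 105.00).
hole: A = −(49 × 61) = -2989.00, centroid at (98.50, 96.50).
ΣA = 26411.00 cm², ΣAX̄ = 1763583.50 cm³, ΣAȲ = 2798561.50 cm³.
X̄ = 1763583.50/26411.00 = 66.77 cm; Ȳ = 2798561.50/26411.00 = 105.96 cm.

X̄ = 66.77 cm, Ȳ = 105.96 cm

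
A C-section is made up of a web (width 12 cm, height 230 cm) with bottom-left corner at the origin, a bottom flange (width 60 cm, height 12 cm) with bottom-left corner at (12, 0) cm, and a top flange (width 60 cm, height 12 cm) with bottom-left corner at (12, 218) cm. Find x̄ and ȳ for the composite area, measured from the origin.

web: A = 12 × 230 = 2760.00, centroid at (6.00, 115.00).
bottom flange: A = 60 × 12 = 720.00, centroid at (42.00, 6.00).
top flange: A = 60 × 12 = 720.00, centroid at (42.00, 224.00).
ΣA = 4200.00 cm², ΣAx̄ = 77040.00 cm³, ΣAȳ = 483000.00 cm³.
x̄ = 77040.00/4200.00 = 18.34 cm; ȳ = 483000.00/4200.00 = 115.00 cm.

x̄ = 18.34 cm, ȳ = 115.00 cm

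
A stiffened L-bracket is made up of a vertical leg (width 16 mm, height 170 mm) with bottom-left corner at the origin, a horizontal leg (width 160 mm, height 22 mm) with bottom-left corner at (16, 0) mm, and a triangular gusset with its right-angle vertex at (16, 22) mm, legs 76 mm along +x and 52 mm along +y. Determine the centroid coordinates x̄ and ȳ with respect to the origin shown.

Part | A | x̄ᵢ | ȳᵢ | A·x̄ᵢ | A·ȳᵢ
vertical leg | 2720.00 | 8.00 | 85.00 | 21760.00 | 231200.00
horizontal leg | 3520.00 | 96.00 | 11.00 | 337920.00 | 38720.00
gusset | 1976.00 | 41.33 | 39.33 | 81674.67 | 77722.67
Σ | 8216.00 |  |  | 441354.67 | 347642.67
x̄ = 441354.67 / 8216.00 = 53.72 mm
ȳ = 347642.67 / 8216.00 = 42.31 mm

x̄ = 53.72 mm, ȳ = 42.31 mm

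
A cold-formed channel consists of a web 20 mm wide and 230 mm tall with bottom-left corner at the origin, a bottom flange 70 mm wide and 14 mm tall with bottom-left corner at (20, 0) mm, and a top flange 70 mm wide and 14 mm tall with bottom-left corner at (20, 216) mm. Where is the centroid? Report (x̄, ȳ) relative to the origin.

x̄ = 23.45 mm, ȳ = 115.00 mm

Part | A | x̄ᵢ | ȳᵢ | A·x̄ᵢ | A·ȳᵢ
web | 4600.00 | 10.00 | 115.00 | 46000.00 | 529000.00
bottom flange | 980.00 | 55.00 | 7.00 | 53900.00 | 6860.00
top flange | 980.00 | 55.00 | 223.00 | 53900.00 | 218540.00
Σ | 6560.00 |  |  | 153800.00 | 754400.00
x̄ = 153800.00 / 6560.00 = 23.45 mm
ȳ = 754400.00 / 6560.00 = 115.00 mm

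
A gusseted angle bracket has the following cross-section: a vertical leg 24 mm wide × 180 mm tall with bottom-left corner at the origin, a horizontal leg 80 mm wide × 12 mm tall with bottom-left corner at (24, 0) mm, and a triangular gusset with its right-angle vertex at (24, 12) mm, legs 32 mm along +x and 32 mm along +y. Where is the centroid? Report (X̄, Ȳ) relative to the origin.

X̄ = 22.62 mm, Ȳ = 70.13 mm

vertical leg: A = 24 × 180 = 4320.00, centroid at (12.00, 90.00).
horizontal leg: A = 80 × 12 = 960.00, centroid at (64.00, 6.00).
gusset: A = ½·32·32 = 512.00, centroid at (34.67, 22.67).
ΣA = 5792.00 mm², ΣAX̄ = 131029.33 mm³, ΣAȲ = 406165.33 mm³.
X̄ = 131029.33/5792.00 = 22.62 mm; Ȳ = 406165.33/5792.00 = 70.13 mm.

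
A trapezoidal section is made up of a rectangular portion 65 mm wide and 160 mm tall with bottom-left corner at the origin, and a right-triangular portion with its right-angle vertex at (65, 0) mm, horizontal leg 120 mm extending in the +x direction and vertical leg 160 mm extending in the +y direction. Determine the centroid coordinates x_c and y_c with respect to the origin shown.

rectangular portion: A = 65 × 160 = 10400.00, centroid at (32.50, 80.00).
triangular portion: A = ½·120·160 = 9600.00, centroid at (105.00, 53.33).
ΣA = 20000.00 mm², ΣAx_c = 1346000.00 mm³, ΣAy_c = 1344000.00 mm³.
x_c = 1346000.00/20000.00 = 67.30 mm; y_c = 1344000.00/20000.00 = 67.20 mm.

x_c = 67.30 mm, y_c = 67.20 mm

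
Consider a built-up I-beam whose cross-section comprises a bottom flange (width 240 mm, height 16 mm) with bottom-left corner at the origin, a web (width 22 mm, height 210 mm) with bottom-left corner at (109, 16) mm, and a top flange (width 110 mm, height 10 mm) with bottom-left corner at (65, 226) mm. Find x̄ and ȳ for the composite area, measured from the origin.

bottom flange: A = 240 × 16 = 3840.00, centroid at (120.00, 8.00).
web: A = 22 × 210 = 4620.00, centroid at (120.00, 121.00).
top flange: A = 110 × 10 = 1100.00, centroid at (120.00, 231.00).
ΣA = 9560.00 mm²
ΣAx̄ = (3840.00)(120.00) + (4620.00)(120.00) + (1100.00)(120.00) = 1147200.00 mm³
ΣAȳ = (3840.00)(8.00) + (4620.00)(121.00) + (1100.00)(231.00) = 843840.00 mm³
x̄ = 1147200.00 / 9560.00 = 120.00 mm
ȳ = 843840.00 / 9560.00 = 88.27 mm

x̄ = 120.00 mm, ȳ = 88.27 mm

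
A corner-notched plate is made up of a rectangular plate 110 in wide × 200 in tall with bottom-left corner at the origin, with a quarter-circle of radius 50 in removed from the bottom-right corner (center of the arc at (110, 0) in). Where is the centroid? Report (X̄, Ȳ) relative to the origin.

Part | A | x̄ᵢ | ȳᵢ | A·x̄ᵢ | A·ȳᵢ
plate | 22000.00 | 55.00 | 100.00 | 1210000.00 | 2200000.00
removed quarter-circle | -1963.50 | 88.78 | 21.22 | -174317.83 | -41666.67
Σ | 20036.50 |  |  | 1035682.17 | 2158333.33
X̄ = 1035682.17 / 20036.50 = 51.69 in
Ȳ = 2158333.33 / 20036.50 = 107.72 in

X̄ = 51.69 in, Ȳ = 107.72 in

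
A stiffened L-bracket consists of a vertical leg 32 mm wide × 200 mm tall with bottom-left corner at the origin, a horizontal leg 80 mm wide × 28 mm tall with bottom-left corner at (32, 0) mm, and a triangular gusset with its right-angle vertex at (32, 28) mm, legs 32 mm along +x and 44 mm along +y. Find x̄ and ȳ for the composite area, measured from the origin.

x̄ = 31.43 mm, ȳ = 75.06 mm

vertical leg: A = 32 × 200 = 6400.00, centroid at (16.00, 100.00).
horizontal leg: A = 80 × 28 = 2240.00, centroid at (72.00, 14.00).
gusset: A = ½·32·44 = 704.00, centroid at (42.67, 42.67).
ΣA = 9344.00 mm²
ΣAx̄ = (6400.00)(16.00) + (2240.00)(72.00) + (704.00)(42.67) = 293717.33 mm³
ΣAȳ = (6400.00)(100.00) + (2240.00)(14.00) + (704.00)(42.67) = 701397.33 mm³
x̄ = 293717.33 / 9344.00 = 31.43 mm
ȳ = 701397.33 / 9344.00 = 75.06 mm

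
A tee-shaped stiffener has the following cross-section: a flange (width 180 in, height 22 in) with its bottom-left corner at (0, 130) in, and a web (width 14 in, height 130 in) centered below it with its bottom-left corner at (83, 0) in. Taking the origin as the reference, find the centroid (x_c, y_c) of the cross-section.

x_c = 90.00 in, y_c = 117.07 in

web: A = 14 × 130 = 1820.00, centroid at (90.00, 65.00).
flange: A = 180 × 22 = 3960.00, centroid at (90.00, 141.00).
ΣA = 5780.00 in²
ΣAx_c = (1820.00)(90.00) + (3960.00)(90.00) = 520200.00 in³
ΣAy_c = (1820.00)(65.00) + (3960.00)(141.00) = 676660.00 in³
x_c = 520200.00 / 5780.00 = 90.00 in
y_c = 676660.00 / 5780.00 = 117.07 in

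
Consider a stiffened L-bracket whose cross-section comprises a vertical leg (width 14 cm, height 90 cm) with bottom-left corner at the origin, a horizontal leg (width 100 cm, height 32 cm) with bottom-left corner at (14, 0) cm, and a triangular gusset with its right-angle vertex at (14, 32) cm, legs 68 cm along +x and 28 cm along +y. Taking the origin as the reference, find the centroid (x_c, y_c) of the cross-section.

Part | A | x̄ᵢ | ȳᵢ | A·x̄ᵢ | A·ȳᵢ
vertical leg | 1260.00 | 7.00 | 45.00 | 8820.00 | 56700.00
horizontal leg | 3200.00 | 64.00 | 16.00 | 204800.00 | 51200.00
gusset | 952.00 | 36.67 | 41.33 | 34906.67 | 39349.33
Σ | 5412.00 |  |  | 248526.67 | 147249.33
x_c = 248526.67 / 5412.00 = 45.92 cm
y_c = 147249.33 / 5412.00 = 27.21 cm

x_c = 45.92 cm, y_c = 27.21 cm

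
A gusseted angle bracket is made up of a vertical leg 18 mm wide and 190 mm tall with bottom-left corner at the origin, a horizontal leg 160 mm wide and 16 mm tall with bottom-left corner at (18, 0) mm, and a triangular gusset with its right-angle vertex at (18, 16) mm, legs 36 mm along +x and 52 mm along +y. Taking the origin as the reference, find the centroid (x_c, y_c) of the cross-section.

x_c = 44.79 mm, y_c = 54.45 mm

Part | A | x̄ᵢ | ȳᵢ | A·x̄ᵢ | A·ȳᵢ
vertical leg | 3420.00 | 9.00 | 95.00 | 30780.00 | 324900.00
horizontal leg | 2560.00 | 98.00 | 8.00 | 250880.00 | 20480.00
gusset | 936.00 | 30.00 | 33.33 | 28080.00 | 31200.00
Σ | 6916.00 |  |  | 309740.00 | 376580.00
x_c = 309740.00 / 6916.00 = 44.79 mm
y_c = 376580.00 / 6916.00 = 54.45 mm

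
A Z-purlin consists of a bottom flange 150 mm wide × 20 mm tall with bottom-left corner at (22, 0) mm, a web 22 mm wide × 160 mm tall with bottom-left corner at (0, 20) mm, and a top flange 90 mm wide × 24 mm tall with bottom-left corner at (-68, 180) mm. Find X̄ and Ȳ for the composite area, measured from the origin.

X̄ = 32.26 mm, Ȳ = 91.79 mm

bottom flange: A = 150 × 20 = 3000.00, centroid at (97.00, 10.00).
web: A = 22 × 160 = 3520.00, centroid at (11.00, 100.00).
top flange: A = 90 × 24 = 2160.00, centroid at (-23.00, 192.00).
ΣA = 8680.00 mm², ΣAX̄ = 280040.00 mm³, ΣAȲ = 796720.00 mm³.
X̄ = 280040.00/8680.00 = 32.26 mm; Ȳ = 796720.00/8680.00 = 91.79 mm.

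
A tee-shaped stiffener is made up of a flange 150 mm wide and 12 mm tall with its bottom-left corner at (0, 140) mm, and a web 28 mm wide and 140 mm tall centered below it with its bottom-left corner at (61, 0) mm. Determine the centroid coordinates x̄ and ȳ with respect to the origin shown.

Part | A | x̄ᵢ | ȳᵢ | A·x̄ᵢ | A·ȳᵢ
web | 3920.00 | 75.00 | 70.00 | 294000.00 | 274400.00
flange | 1800.00 | 75.00 | 146.00 | 135000.00 | 262800.00
Σ | 5720.00 |  |  | 429000.00 | 537200.00
x̄ = 429000.00 / 5720.00 = 75.00 mm
ȳ = 537200.00 / 5720.00 = 93.92 mm

x̄ = 75.00 mm, ȳ = 93.92 mm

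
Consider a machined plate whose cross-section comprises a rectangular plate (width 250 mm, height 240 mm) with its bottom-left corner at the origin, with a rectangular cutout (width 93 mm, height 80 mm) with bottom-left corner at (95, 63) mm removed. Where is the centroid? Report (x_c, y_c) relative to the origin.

x_c = 122.66 mm, y_c = 122.41 mm

plate: A = 250 × 240 = 60000.00, centroid at (125.00, 120.00).
hole: A = −(93 × 80) = -7440.00, centroid at (141.50, 103.00).
ΣA = 52560.00 mm², ΣAx_c = 6447240.00 mm³, ΣAy_c = 6433680.00 mm³.
x_c = 6447240.00/52560.00 = 122.66 mm; y_c = 6433680.00/52560.00 = 122.41 mm.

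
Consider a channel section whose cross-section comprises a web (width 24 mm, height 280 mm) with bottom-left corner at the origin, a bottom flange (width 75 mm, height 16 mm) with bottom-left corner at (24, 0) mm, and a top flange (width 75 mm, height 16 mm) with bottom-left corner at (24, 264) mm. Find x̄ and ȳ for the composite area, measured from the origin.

web: A = 24 × 280 = 6720.00, centroid at (12.00, 140.00).
bottom flange: A = 75 × 16 = 1200.00, centroid at (61.50, 8.00).
top flange: A = 75 × 16 = 1200.00, centroid at (61.50, 272.00).
ΣA = 9120.00 mm²
ΣAx̄ = (6720.00)(12.00) + (1200.00)(61.50) + (1200.00)(61.50) = 228240.00 mm³
ΣAȳ = (6720.00)(140.00) + (1200.00)(8.00) + (1200.00)(272.00) = 1276800.00 mm³
x̄ = 228240.00 / 9120.00 = 25.03 mm
ȳ = 1276800.00 / 9120.00 = 140.00 mm

x̄ = 25.03 mm, ȳ = 140.00 mm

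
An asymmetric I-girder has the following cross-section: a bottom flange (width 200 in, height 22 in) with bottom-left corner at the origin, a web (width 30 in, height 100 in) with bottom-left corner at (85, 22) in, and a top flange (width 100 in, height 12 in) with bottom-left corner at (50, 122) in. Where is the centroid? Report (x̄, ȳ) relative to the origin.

bottom flange: A = 200 × 22 = 4400.00, centroid at (100.00, 11.00).
web: A = 30 × 100 = 3000.00, centroid at (100.00, 72.00).
top flange: A = 100 × 12 = 1200.00, centroid at (100.00, 128.00).
ΣA = 8600.00 in²
ΣAx̄ = (4400.00)(100.00) + (3000.00)(100.00) + (1200.00)(100.00) = 860000.00 in³
ΣAȳ = (4400.00)(11.00) + (3000.00)(72.00) + (1200.00)(128.00) = 418000.00 in³
x̄ = 860000.00 / 8600.00 = 100.00 in
ȳ = 418000.00 / 8600.00 = 48.60 in

x̄ = 100.00 in, ȳ = 48.60 in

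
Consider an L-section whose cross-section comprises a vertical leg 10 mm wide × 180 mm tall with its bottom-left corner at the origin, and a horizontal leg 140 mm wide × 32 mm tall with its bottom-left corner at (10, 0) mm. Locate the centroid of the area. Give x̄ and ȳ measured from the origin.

vertical leg: A = 10 × 180 = 1800.00, centroid at (5.00, 90.00).
horizontal leg: A = 140 × 32 = 4480.00, centroid at (80.00, 16.00).
ΣA = 6280.00 mm²
ΣAx̄ = (1800.00)(5.00) + (4480.00)(80.00) = 367400.00 mm³
ΣAȳ = (1800.00)(90.00) + (4480.00)(16.00) = 233680.00 mm³
x̄ = 367400.00 / 6280.00 = 58.50 mm
ȳ = 233680.00 / 6280.00 = 37.21 mm

x̄ = 58.50 mm, ȳ = 37.21 mm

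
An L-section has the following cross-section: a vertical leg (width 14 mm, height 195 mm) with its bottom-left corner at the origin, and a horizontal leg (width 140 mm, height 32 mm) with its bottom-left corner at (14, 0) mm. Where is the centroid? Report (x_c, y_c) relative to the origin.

vertical leg: A = 14 × 195 = 2730.00, centroid at (7.00, 97.50).
horizontal leg: A = 140 × 32 = 4480.00, centroid at (84.00, 16.00).
ΣA = 7210.00 mm², ΣAx_c = 395430.00 mm³, ΣAy_c = 337855.00 mm³.
x_c = 395430.00/7210.00 = 54.84 mm; y_c = 337855.00/7210.00 = 46.86 mm.

x_c = 54.84 mm, y_c = 46.86 mm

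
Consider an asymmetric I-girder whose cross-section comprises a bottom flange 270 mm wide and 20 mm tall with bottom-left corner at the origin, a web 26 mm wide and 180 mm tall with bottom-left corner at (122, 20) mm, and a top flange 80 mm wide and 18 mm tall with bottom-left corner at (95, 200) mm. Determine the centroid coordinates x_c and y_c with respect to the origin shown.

x_c = 135.00 mm, y_c = 75.50 mm

bottom flange: A = 270 × 20 = 5400.00, centroid at (135.00, 10.00).
web: A = 26 × 180 = 4680.00, centroid at (135.00, 110.00).
top flange: A = 80 × 18 = 1440.00, centroid at (135.00, 209.00).
ΣA = 11520.00 mm², ΣAx_c = 1555200.00 mm³, ΣAy_c = 869760.00 mm³.
x_c = 1555200.00/11520.00 = 135.00 mm; y_c = 869760.00/11520.00 = 75.50 mm.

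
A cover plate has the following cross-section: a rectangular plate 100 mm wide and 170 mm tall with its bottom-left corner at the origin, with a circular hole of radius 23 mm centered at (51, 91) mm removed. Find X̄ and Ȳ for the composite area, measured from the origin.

Part | A | x̄ᵢ | ȳᵢ | A·x̄ᵢ | A·ȳᵢ
plate | 17000.00 | 50.00 | 85.00 | 850000.00 | 1445000.00
hole | -1661.90 | 51.00 | 91.00 | -84757.03 | -151233.13
Σ | 15338.10 |  |  | 765242.97 | 1293766.87
X̄ = 765242.97 / 15338.10 = 49.89 mm
Ȳ = 1293766.87 / 15338.10 = 84.35 mm

X̄ = 49.89 mm, Ȳ = 84.35 mm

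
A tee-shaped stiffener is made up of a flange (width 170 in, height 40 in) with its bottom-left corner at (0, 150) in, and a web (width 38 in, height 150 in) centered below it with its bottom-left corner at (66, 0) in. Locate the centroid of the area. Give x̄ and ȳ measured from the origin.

x̄ = 85.00 in, ȳ = 126.68 in

web: A = 38 × 150 = 5700.00, centroid at (85.00, 75.00).
flange: A = 170 × 40 = 6800.00, centroid at (85.00, 170.00).
ΣA = 12500.00 in²
ΣAx̄ = (5700.00)(85.00) + (6800.00)(85.00) = 1062500.00 in³
ΣAȳ = (5700.00)(75.00) + (6800.00)(170.00) = 1583500.00 in³
x̄ = 1062500.00 / 12500.00 = 85.00 in
ȳ = 1583500.00 / 12500.00 = 126.68 in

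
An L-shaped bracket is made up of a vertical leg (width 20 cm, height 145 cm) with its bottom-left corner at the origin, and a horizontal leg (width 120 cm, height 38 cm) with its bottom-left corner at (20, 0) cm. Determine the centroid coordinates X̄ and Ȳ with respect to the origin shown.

vertical leg: A = 20 × 145 = 2900.00, centroid at (10.00, 72.50).
horizontal leg: A = 120 × 38 = 4560.00, centroid at (80.00, 19.00).
ΣA = 7460.00 cm², ΣAX̄ = 393800.00 cm³, ΣAȲ = 296890.00 cm³.
X̄ = 393800.00/7460.00 = 52.79 cm; Ȳ = 296890.00/7460.00 = 39.80 cm.

X̄ = 52.79 cm, Ȳ = 39.80 cm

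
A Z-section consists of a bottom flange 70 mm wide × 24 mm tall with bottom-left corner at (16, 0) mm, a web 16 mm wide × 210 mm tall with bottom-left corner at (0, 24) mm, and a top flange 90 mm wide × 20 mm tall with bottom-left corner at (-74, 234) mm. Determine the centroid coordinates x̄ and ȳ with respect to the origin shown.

x̄ = 8.82 mm, ȳ = 130.53 mm

bottom flange: A = 70 × 24 = 1680.00, centroid at (51.00, 12.00).
web: A = 16 × 210 = 3360.00, centroid at (8.00, 129.00).
top flange: A = 90 × 20 = 1800.00, centroid at (-29.00, 244.00).
ΣA = 6840.00 mm²
ΣAx̄ = (1680.00)(51.00) + (3360.00)(8.00) + (1800.00)(-29.00) = 60360.00 mm³
ΣAȳ = (1680.00)(12.00) + (3360.00)(129.00) + (1800.00)(244.00) = 892800.00 mm³
x̄ = 60360.00 / 6840.00 = 8.82 mm
ȳ = 892800.00 / 6840.00 = 130.53 mm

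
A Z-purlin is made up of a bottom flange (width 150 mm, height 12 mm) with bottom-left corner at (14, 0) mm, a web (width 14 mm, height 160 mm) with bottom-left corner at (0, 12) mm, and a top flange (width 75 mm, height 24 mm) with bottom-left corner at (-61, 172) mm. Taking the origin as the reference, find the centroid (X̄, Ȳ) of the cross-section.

bottom flange: A = 150 × 12 = 1800.00, centroid at (89.00, 6.00).
web: A = 14 × 160 = 2240.00, centroid at (7.00, 92.00).
top flange: A = 75 × 24 = 1800.00, centroid at (-23.50, 184.00).
ΣA = 5840.00 mm², ΣAX̄ = 133580.00 mm³, ΣAȲ = 548080.00 mm³.
X̄ = 133580.00/5840.00 = 22.87 mm; Ȳ = 548080.00/5840.00 = 93.85 mm.

X̄ = 22.87 mm, Ȳ = 93.85 mm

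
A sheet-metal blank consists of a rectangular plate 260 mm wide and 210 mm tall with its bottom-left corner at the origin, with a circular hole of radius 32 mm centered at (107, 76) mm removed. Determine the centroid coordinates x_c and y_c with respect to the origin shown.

x_c = 131.44 mm, y_c = 106.82 mm

Part | A | x̄ᵢ | ȳᵢ | A·x̄ᵢ | A·ȳᵢ
plate | 54600.00 | 130.00 | 105.00 | 7098000.00 | 5733000.00
hole | -3216.99 | 107.00 | 76.00 | -344218.02 | -244491.31
Σ | 51383.01 |  |  | 6753781.98 | 5488508.69
x_c = 6753781.98 / 51383.01 = 131.44 mm
y_c = 5488508.69 / 51383.01 = 106.82 mm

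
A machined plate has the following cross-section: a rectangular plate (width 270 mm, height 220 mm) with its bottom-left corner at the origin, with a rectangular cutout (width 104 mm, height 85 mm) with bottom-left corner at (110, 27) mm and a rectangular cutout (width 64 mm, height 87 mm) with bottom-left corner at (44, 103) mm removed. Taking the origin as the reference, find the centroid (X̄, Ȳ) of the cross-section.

X̄ = 137.00 mm, Ȳ = 113.44 mm

plate: A = 270 × 220 = 59400.00, centroid at (135.00, 110.00).
hole 1: A = −(104 × 85) = -8840.00, centroid at (162.00, 69.50).
hole 2: A = −(64 × 87) = -5568.00, centroid at (76.00, 146.50).
ΣA = 44992.00 mm², ΣAX̄ = 6163752.00 mm³, ΣAȲ = 5103908.00 mm³.
X̄ = 6163752.00/44992.00 = 137.00 mm; Ȳ = 5103908.00/44992.00 = 113.44 mm.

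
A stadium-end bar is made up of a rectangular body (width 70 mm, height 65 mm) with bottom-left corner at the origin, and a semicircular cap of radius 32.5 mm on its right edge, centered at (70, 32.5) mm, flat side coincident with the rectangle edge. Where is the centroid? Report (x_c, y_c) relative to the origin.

x_c = 48.04 mm, y_c = 32.50 mm

rectangular body: A = 70 × 65 = 4550.00, centroid at (35.00, 32.50).
semicircular end: A = ½π·32.5² = 1659.15, centroid at (83.79, 32.50).
ΣA = 6209.15 mm², ΣAx_c = 298276.17 mm³, ΣAy_c = 201797.49 mm³.
x_c = 298276.17/6209.15 = 48.04 mm; y_c = 201797.49/6209.15 = 32.50 mm.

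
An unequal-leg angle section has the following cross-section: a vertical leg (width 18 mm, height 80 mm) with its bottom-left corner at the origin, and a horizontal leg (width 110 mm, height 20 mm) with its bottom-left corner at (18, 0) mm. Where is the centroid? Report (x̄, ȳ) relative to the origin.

x̄ = 47.68 mm, ȳ = 21.87 mm

Part | A | x̄ᵢ | ȳᵢ | A·x̄ᵢ | A·ȳᵢ
vertical leg | 1440.00 | 9.00 | 40.00 | 12960.00 | 57600.00
horizontal leg | 2200.00 | 73.00 | 10.00 | 160600.00 | 22000.00
Σ | 3640.00 |  |  | 173560.00 | 79600.00
x̄ = 173560.00 / 3640.00 = 47.68 mm
ȳ = 79600.00 / 3640.00 = 21.87 mm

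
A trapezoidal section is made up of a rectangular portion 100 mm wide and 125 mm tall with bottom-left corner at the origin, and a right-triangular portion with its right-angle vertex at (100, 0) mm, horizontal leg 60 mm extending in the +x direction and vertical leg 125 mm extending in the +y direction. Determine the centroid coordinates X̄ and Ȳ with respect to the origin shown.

Part | A | x̄ᵢ | ȳᵢ | A·x̄ᵢ | A·ȳᵢ
rectangular portion | 12500.00 | 50.00 | 62.50 | 625000.00 | 781250.00
triangular portion | 3750.00 | 120.00 | 41.67 | 450000.00 | 156250.00
Σ | 16250.00 |  |  | 1075000.00 | 937500.00
X̄ = 1075000.00 / 16250.00 = 66.15 mm
Ȳ = 937500.00 / 16250.00 = 57.69 mm

X̄ = 66.15 mm, Ȳ = 57.69 mm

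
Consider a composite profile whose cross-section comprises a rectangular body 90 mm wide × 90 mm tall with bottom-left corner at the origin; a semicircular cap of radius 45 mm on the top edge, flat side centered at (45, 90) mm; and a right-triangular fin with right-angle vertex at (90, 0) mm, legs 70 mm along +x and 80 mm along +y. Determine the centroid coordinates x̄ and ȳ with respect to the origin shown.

x̄ = 58.59 mm, ȳ = 55.83 mm

rectangular body: A = 90 × 90 = 8100.00, centroid at (45.00, 45.00).
semicircular top: A = ½π·45² = 3180.86, centroid at (45.00, 109.10).
triangular fin: A = ½·70·80 = 2800.00, centroid at (113.33, 26.67).
ΣA = 14080.86 mm²
ΣAx̄ = (8100.00)(45.00) + (3180.86)(45.00) + (2800.00)(113.33) = 824972.15 mm³
ΣAȳ = (8100.00)(45.00) + (3180.86)(109.10) + (2800.00)(26.67) = 786194.30 mm³
x̄ = 824972.15 / 14080.86 = 58.59 mm
ȳ = 786194.30 / 14080.86 = 55.83 mm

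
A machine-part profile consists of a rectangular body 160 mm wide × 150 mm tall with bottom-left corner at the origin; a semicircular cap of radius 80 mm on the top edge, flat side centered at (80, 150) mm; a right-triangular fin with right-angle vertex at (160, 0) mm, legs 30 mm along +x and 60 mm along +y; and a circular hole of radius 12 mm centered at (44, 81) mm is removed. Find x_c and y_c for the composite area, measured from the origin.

x_c = 82.82 mm, y_c = 105.23 mm

rectangular body: A = 160 × 150 = 24000.00, centroid at (80.00, 75.00).
semicircular top: A = ½π·80² = 10053.10, centroid at (80.00, 183.95).
triangular fin: A = ½·30·60 = 900.00, centroid at (170.00, 20.00).
hole: A = −π·12² = -452.39, centroid at (44.00, 81.00).
ΣA = 34500.71 mm²
ΣAx_c = (24000.00)(80.00) + (10053.10)(80.00) + (900.00)(170.00) + (-452.39)(44.00) = 2857342.59 mm³
ΣAy_c = (24000.00)(75.00) + (10053.10)(183.95) + (900.00)(20.00) + (-452.39)(81.00) = 3630654.27 mm³
x_c = 2857342.59 / 34500.71 = 82.82 mm
y_c = 3630654.27 / 34500.71 = 105.23 mm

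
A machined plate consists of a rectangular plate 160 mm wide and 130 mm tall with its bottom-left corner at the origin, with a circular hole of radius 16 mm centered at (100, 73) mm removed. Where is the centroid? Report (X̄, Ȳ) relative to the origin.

X̄ = 79.20 mm, Ȳ = 64.68 mm

plate: A = 160 × 130 = 20800.00, centroid at (80.00, 65.00).
hole: A = −π·16² = -804.25, centroid at (100.00, 73.00).
ΣA = 19995.75 mm², ΣAX̄ = 1583575.23 mm³, ΣAȲ = 1293289.92 mm³.
X̄ = 1583575.23/19995.75 = 79.20 mm; Ȳ = 1293289.92/19995.75 = 64.68 mm.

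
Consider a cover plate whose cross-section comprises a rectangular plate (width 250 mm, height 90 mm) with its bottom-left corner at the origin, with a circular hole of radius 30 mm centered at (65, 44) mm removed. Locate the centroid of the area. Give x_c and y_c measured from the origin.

x_c = 133.62 mm, y_c = 45.14 mm

Part | A | x̄ᵢ | ȳᵢ | A·x̄ᵢ | A·ȳᵢ
plate | 22500.00 | 125.00 | 45.00 | 2812500.00 | 1012500.00
hole | -2827.43 | 65.00 | 44.00 | -183783.17 | -124407.07
Σ | 19672.57 |  |  | 2628716.83 | 888092.93
x_c = 2628716.83 / 19672.57 = 133.62 mm
y_c = 888092.93 / 19672.57 = 45.14 mm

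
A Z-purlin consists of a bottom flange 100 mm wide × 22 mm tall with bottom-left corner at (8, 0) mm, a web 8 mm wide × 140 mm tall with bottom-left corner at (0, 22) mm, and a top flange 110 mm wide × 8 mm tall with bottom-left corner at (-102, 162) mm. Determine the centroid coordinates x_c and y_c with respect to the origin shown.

Part | A | x̄ᵢ | ȳᵢ | A·x̄ᵢ | A·ȳᵢ
bottom flange | 2200.00 | 58.00 | 11.00 | 127600.00 | 24200.00
web | 1120.00 | 4.00 | 92.00 | 4480.00 | 103040.00
top flange | 880.00 | -47.00 | 166.00 | -41360.00 | 146080.00
Σ | 4200.00 |  |  | 90720.00 | 273320.00
x_c = 90720.00 / 4200.00 = 21.60 mm
y_c = 273320.00 / 4200.00 = 65.08 mm

x_c = 21.60 mm, y_c = 65.08 mm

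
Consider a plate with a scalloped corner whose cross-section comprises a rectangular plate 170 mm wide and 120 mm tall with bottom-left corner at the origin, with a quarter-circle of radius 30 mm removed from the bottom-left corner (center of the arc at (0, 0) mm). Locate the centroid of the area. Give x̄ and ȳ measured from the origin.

x̄ = 87.59 mm, ȳ = 61.70 mm

plate: A = 170 × 120 = 20400.00, centroid at (85.00, 60.00).
removed quarter-circle: A = −¼π·30² = -706.86, centroid at (12.73, 12.73).
ΣA = 19693.14 mm², ΣAx̄ = 1725000.00 mm³, ΣAȳ = 1215000.00 mm³.
x̄ = 1725000.00/19693.14 = 87.59 mm; ȳ = 1215000.00/19693.14 = 61.70 mm.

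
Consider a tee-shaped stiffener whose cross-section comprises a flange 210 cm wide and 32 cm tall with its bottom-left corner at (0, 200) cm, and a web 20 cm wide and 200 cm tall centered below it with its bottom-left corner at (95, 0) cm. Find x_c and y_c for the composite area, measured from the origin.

Part | A | x̄ᵢ | ȳᵢ | A·x̄ᵢ | A·ȳᵢ
web | 4000.00 | 105.00 | 100.00 | 420000.00 | 400000.00
flange | 6720.00 | 105.00 | 216.00 | 705600.00 | 1451520.00
Σ | 10720.00 |  |  | 1125600.00 | 1851520.00
x_c = 1125600.00 / 10720.00 = 105.00 cm
y_c = 1851520.00 / 10720.00 = 172.72 cm

x_c = 105.00 cm, y_c = 172.72 cm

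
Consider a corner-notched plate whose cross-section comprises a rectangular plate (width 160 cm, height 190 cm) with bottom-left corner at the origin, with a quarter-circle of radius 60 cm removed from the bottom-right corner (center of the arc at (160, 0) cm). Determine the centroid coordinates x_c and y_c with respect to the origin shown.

x_c = 74.41 cm, y_c = 102.13 cm

plate: A = 160 × 190 = 30400.00, centroid at (80.00, 95.00).
removed quarter-circle: A = −¼π·60² = -2827.43, centroid at (134.54, 25.46).
ΣA = 27572.57 cm²
ΣAx_c = (30400.00)(80.00) + (-2827.43)(134.54) = 2051610.66 cm³
ΣAy_c = (30400.00)(95.00) + (-2827.43)(25.46) = 2816000.00 cm³
x_c = 2051610.66 / 27572.57 = 74.41 cm
y_c = 2816000.00 / 27572.57 = 102.13 cm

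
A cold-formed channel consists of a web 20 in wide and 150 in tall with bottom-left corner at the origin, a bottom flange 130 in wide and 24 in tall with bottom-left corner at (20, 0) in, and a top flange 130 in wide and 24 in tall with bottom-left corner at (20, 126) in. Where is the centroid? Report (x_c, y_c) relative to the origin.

x_c = 60.65 in, y_c = 75.00 in

web: A = 20 × 150 = 3000.00, centroid at (10.00, 75.00).
bottom flange: A = 130 × 24 = 3120.00, centroid at (85.00, 12.00).
top flange: A = 130 × 24 = 3120.00, centroid at (85.00, 138.00).
ΣA = 9240.00 in², ΣAx_c = 560400.00 in³, ΣAy_c = 693000.00 in³.
x_c = 560400.00/9240.00 = 60.65 in; y_c = 693000.00/9240.00 = 75.00 in.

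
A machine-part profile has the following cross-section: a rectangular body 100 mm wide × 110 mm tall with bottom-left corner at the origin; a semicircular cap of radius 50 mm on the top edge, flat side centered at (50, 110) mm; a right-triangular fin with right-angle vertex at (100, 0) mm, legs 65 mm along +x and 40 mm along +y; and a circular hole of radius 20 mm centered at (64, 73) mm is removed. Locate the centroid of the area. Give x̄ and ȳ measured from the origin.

rectangular body: A = 100 × 110 = 11000.00, centroid at (50.00, 55.00).
semicircular top: A = ½π·50² = 3926.99, centroid at (50.00, 131.22).
triangular fin: A = ½·65·40 = 1300.00, centroid at (121.67, 13.33).
hole: A = −π·20² = -1256.64, centroid at (64.00, 73.00).
ΣA = 14970.35 mm²
ΣAx̄ = (11000.00)(50.00) + (3926.99)(50.00) + (1300.00)(121.67) + (-1256.64)(64.00) = 824091.44 mm³
ΣAȳ = (11000.00)(55.00) + (3926.99)(131.22) + (1300.00)(13.33) + (-1256.64)(73.00) = 1045901.15 mm³
x̄ = 824091.44 / 14970.35 = 55.05 mm
ȳ = 1045901.15 / 14970.35 = 69.86 mm

x̄ = 55.05 mm, ȳ = 69.86 mm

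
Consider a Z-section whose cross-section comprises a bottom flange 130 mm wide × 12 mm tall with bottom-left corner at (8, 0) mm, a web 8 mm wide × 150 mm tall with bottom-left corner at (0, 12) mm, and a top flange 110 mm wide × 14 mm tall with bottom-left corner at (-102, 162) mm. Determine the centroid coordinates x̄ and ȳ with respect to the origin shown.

bottom flange: A = 130 × 12 = 1560.00, centroid at (73.00, 6.00).
web: A = 8 × 150 = 1200.00, centroid at (4.00, 87.00).
top flange: A = 110 × 14 = 1540.00, centroid at (-47.00, 169.00).
ΣA = 4300.00 mm², ΣAx̄ = 46300.00 mm³, ΣAȳ = 374020.00 mm³.
x̄ = 46300.00/4300.00 = 10.77 mm; ȳ = 374020.00/4300.00 = 86.98 mm.

x̄ = 10.77 mm, ȳ = 86.98 mm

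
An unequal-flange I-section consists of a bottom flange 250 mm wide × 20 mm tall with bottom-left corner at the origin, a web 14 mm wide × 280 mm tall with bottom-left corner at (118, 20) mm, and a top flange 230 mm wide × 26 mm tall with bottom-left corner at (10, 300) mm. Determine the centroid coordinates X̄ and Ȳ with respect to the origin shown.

bottom flange: A = 250 × 20 = 5000.00, centroid at (125.00, 10.00).
web: A = 14 × 280 = 3920.00, centroid at (125.00, 160.00).
top flange: A = 230 × 26 = 5980.00, centroid at (125.00, 313.00).
ΣA = 14900.00 mm²
ΣAX̄ = (5000.00)(125.00) + (3920.00)(125.00) + (5980.00)(125.00) = 1862500.00 mm³
ΣAȲ = (5000.00)(10.00) + (3920.00)(160.00) + (5980.00)(313.00) = 2548940.00 mm³
X̄ = 1862500.00 / 14900.00 = 125.00 mm
Ȳ = 2548940.00 / 14900.00 = 171.07 mm

X̄ = 125.00 mm, Ȳ = 171.07 mm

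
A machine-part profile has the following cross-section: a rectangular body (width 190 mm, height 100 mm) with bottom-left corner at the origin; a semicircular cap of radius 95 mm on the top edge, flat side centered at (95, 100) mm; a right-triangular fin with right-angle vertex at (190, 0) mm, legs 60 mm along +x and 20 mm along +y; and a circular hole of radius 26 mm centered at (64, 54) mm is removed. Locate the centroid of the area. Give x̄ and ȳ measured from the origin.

x̄ = 99.26 mm, ȳ = 89.36 mm

Part | A | x̄ᵢ | ȳᵢ | A·x̄ᵢ | A·ȳᵢ
rectangular body | 19000.00 | 95.00 | 50.00 | 1805000.00 | 950000.00
semicircular top | 14176.44 | 95.00 | 140.32 | 1346761.50 | 1989227.02
triangular fin | 600.00 | 210.00 | 6.67 | 126000.00 | 4000.00
hole | -2123.72 | 64.00 | 54.00 | -135917.86 | -114680.70
Σ | 31652.72 |  |  | 3141843.64 | 2828546.32
x̄ = 3141843.64 / 31652.72 = 99.26 mm
ȳ = 2828546.32 / 31652.72 = 89.36 mm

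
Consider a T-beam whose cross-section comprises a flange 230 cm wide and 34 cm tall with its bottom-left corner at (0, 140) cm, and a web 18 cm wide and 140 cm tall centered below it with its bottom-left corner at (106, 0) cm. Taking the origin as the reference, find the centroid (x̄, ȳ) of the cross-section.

web: A = 18 × 140 = 2520.00, centroid at (115.00, 70.00).
flange: A = 230 × 34 = 7820.00, centroid at (115.00, 157.00).
ΣA = 10340.00 cm²
ΣAx̄ = (2520.00)(115.00) + (7820.00)(115.00) = 1189100.00 cm³
ΣAȳ = (2520.00)(70.00) + (7820.00)(157.00) = 1404140.00 cm³
x̄ = 1189100.00 / 10340.00 = 115.00 cm
ȳ = 1404140.00 / 10340.00 = 135.80 cm

x̄ = 115.00 cm, ȳ = 135.80 cm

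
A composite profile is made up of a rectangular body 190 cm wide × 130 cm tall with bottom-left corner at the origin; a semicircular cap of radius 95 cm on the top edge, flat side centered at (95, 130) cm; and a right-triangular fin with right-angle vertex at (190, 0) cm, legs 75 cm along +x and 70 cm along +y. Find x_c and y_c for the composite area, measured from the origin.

rectangular body: A = 190 × 130 = 24700.00, centroid at (95.00, 65.00).
semicircular top: A = ½π·95² = 14176.44, centroid at (95.00, 170.32).
triangular fin: A = ½·75·70 = 2625.00, centroid at (215.00, 23.33).
ΣA = 41501.44 cm²
ΣAx_c = (24700.00)(95.00) + (14176.44)(95.00) + (2625.00)(215.00) = 4257636.50 cm³
ΣAy_c = (24700.00)(65.00) + (14176.44)(170.32) + (2625.00)(23.33) = 4081270.12 cm³
x_c = 4257636.50 / 41501.44 = 102.59 cm
y_c = 4081270.12 / 41501.44 = 98.34 cm

x_c = 102.59 cm, y_c = 98.34 cm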